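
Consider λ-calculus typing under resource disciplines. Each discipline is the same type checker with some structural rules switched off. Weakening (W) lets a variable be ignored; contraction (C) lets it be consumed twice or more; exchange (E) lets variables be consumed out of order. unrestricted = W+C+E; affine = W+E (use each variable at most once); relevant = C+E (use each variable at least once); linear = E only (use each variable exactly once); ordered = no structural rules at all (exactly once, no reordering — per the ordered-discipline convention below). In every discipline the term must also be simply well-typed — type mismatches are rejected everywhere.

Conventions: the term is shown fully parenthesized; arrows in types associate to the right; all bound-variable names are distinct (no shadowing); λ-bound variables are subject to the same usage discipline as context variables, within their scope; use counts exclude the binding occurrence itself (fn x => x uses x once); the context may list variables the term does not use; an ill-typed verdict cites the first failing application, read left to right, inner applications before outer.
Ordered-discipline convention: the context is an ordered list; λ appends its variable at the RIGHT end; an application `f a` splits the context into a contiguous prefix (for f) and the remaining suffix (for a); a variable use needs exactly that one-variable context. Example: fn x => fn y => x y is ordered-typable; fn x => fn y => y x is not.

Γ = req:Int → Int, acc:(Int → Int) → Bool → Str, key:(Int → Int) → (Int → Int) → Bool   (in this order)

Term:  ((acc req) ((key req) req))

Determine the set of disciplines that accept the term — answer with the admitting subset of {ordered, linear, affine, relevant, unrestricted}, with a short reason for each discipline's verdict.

admitting disciplines: relevant, unrestricted
usage: req ×3, acc ×1, key ×1
uses in reading order: acc, req, key, req, req
typing: ✓ — Str
ordered: ✗ — needs contraction — req ×3
linear: ✗ — needs contraction — req ×3
affine: ✗ — needs contraction — req ×3
relevant: ✓ — every one of req, acc, key appears
unrestricted: ✓ — simply typable at Str; W, C, E all held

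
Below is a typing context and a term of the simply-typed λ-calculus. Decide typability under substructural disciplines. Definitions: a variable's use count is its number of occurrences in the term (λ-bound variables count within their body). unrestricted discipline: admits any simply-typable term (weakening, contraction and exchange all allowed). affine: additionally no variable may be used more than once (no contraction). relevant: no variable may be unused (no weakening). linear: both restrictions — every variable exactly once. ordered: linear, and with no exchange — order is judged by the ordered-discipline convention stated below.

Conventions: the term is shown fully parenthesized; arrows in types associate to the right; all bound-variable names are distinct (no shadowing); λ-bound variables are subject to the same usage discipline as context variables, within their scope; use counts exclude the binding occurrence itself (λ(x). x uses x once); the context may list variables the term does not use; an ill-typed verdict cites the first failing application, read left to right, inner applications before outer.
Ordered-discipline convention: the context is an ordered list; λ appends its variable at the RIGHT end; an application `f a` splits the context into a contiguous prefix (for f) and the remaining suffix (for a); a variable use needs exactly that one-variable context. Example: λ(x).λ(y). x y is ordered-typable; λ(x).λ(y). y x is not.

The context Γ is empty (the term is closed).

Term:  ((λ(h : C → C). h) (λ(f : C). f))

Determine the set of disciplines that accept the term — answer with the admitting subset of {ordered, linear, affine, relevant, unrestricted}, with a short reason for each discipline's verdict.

admitted in: ordered, linear, affine, relevant, unrestricted
counts: h (λ-bound): 1×; f (λ-bound): 1×
left-to-right use order: h, f
typing: well-typed — term : C → C
ordered: ✓, one use each (h, f); ordered split holds
linear: ✓, h, f: one use apiece
affine: ✓, at most one use each (h, f)
relevant: ✓, h, f: all used, weakening unneeded
unrestricted: ✓, well-typed at C → C; no restrictions here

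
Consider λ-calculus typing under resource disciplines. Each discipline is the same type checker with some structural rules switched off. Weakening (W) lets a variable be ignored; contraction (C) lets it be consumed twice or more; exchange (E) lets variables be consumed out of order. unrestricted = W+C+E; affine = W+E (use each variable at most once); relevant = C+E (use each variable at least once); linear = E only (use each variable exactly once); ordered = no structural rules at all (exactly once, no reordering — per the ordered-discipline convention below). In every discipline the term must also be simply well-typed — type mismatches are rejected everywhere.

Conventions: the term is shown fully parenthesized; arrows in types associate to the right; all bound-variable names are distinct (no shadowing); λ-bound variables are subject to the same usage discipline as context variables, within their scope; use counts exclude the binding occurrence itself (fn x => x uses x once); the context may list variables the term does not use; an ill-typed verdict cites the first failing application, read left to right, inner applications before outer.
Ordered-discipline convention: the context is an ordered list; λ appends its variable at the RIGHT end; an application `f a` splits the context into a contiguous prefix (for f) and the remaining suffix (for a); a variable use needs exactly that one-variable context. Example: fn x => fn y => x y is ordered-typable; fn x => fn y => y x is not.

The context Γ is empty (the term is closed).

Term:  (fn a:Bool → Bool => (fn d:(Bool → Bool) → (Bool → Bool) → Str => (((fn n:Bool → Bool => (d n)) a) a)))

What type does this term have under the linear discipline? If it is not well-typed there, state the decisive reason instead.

not well-typed under linear — repeated use of a ×2
use counts: a [bound]: 2×; d [bound]: 1×; n [bound]: 1×
left-to-right use order: d, n, a, a
typing: well-typed at (Bool → Bool) → ((Bool → Bool) → (Bool → Bool) → Str) → Str
across the five disciplines: ordered ✗, linear ✗, affine ✗, relevant ✓, unrestricted ✓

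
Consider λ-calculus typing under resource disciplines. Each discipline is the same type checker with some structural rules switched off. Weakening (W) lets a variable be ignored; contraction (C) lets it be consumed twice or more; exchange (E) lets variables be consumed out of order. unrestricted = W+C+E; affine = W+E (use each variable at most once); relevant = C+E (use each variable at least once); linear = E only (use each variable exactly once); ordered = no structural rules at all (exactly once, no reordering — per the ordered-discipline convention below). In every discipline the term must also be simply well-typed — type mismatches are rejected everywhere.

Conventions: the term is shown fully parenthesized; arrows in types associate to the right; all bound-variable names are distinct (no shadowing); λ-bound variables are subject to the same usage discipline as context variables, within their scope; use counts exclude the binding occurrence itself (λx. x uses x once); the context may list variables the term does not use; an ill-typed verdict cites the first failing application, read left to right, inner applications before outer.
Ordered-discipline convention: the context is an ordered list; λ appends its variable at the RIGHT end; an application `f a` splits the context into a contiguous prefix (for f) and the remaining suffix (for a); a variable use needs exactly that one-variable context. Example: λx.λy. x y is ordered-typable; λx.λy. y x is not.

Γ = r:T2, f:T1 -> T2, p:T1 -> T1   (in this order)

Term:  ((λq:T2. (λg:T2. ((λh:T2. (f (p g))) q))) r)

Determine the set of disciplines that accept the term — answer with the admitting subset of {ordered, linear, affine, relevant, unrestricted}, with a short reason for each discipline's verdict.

admitted by: none
use counts: r=1, f=1, p=1, q (λ-bound)=1, g (λ-bound)=1, h (λ-bound)=0
use order (left to right): f, p, g, q, r
typing: ill-typed: argument of type T2 where T1 is required
ordered: ✗, not simply typable
linear: ✗, fails simple typing
affine: ✗, a type mismatch blocks all five
relevant: ✗, the type mismatch rejects it
unrestricted: ✗, not simply typable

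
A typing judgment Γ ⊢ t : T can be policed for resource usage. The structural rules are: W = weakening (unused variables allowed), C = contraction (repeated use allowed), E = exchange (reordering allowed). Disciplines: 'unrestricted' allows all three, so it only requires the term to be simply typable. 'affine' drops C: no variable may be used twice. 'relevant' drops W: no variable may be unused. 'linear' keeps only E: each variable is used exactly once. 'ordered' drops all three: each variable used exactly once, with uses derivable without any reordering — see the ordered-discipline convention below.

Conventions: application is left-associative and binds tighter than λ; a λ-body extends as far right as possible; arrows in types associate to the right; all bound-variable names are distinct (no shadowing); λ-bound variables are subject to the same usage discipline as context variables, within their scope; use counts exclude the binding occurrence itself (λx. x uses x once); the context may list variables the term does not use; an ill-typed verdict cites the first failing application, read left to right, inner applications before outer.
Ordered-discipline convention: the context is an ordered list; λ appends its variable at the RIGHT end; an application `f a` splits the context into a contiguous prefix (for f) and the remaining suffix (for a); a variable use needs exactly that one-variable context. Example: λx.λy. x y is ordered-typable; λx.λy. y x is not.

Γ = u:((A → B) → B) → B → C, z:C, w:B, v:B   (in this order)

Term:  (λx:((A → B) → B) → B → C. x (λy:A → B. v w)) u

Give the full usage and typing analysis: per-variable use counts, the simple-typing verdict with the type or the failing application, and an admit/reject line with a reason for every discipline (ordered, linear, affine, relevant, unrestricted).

use counts: u ×1, z ×0, w ×1, v ×1, x (λ-bound) ×1, y (λ-bound) ×0
order of uses: x, v, w, u
typing: ill-typed: applying a non-function (B)
ordered: ✗, the type mismatch rejects it
linear: ✗, not simply typable
affine: ✗, fails simple typing
relevant: ✗, a type mismatch blocks all five
unrestricted: ✗, the type mismatch rejects it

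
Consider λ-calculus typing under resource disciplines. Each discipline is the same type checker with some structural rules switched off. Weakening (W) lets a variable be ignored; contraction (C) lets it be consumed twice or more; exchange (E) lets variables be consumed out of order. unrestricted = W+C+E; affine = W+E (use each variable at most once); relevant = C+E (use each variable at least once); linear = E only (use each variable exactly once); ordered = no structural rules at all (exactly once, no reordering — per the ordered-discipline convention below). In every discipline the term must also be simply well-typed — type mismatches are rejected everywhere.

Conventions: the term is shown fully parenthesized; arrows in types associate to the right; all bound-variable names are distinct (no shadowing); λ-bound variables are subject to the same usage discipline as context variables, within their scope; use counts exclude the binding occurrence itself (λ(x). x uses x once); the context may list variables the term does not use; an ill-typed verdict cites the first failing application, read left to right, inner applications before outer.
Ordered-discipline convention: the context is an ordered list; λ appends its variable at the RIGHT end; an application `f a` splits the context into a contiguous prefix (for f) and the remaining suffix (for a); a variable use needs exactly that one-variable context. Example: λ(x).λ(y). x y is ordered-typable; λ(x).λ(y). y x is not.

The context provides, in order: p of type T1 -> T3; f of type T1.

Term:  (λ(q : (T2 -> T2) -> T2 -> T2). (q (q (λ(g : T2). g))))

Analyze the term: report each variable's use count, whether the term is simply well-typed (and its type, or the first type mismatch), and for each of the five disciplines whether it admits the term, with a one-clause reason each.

variable uses: p=0; f=0; q (λ-bound)=2; g (λ-bound)=1
left-to-right use order: q, q, g
typing: ✓ — ((T2 -> T2) -> T2 -> T2) -> T2 -> T2
ordered: ✗, repeated use of q ×2; p, f never used (weakening)
linear: ✗, repeated use of q ×2; p, f never used (weakening)
affine: ✗, repeated use of q ×2
relevant: ✗, p, f never used (weakening)
unrestricted: ✓, well-typed at ((T2 -> T2) -> T2 -> T2) -> T2 -> T2; no restrictions here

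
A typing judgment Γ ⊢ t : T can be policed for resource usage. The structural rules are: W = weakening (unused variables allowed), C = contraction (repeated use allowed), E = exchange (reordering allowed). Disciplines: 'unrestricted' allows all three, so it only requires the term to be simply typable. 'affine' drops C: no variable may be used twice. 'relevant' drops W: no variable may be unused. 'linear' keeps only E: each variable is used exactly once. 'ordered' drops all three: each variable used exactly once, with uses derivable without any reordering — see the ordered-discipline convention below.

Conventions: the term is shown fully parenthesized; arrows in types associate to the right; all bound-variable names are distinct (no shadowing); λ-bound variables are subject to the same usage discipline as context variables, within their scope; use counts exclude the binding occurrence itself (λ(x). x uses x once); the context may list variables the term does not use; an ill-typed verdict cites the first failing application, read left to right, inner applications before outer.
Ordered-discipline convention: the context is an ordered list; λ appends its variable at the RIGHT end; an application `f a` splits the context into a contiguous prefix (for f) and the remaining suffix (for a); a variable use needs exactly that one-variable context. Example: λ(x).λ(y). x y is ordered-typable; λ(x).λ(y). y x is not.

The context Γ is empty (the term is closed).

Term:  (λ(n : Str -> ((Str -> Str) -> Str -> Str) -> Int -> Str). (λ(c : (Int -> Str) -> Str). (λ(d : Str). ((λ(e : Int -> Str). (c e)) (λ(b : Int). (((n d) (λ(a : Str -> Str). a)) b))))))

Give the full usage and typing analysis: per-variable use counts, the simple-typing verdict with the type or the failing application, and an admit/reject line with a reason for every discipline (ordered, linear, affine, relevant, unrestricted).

use counts: n (bound): 1, c (bound): 1, d (bound): 1, e (bound): 1, b (bound): 1, a (bound): 1
left-to-right use order: c, e, n, d, a, b
typing: the term checks, with type (Str -> ((Str -> Str) -> Str -> Str) -> Int -> Str) -> ((Int -> Str) -> Str) -> Str -> Str
ordered ✗ (needs exchange: uses follow c, e, n, d, a, b)
linear ✓ (single use per variable (n, c, d, e, b, a))
affine ✓ (no duplicate uses among n, c, d, e, b, a)
relevant ✓ (at least one use each (n, c, d, e, b, a))
unrestricted ✓ (typability at (Str -> ((Str -> Str) -> Str -> Str) -> Int -> Str) -> ((Int -> Str) -> Str) -> Str -> Str is all that's needed)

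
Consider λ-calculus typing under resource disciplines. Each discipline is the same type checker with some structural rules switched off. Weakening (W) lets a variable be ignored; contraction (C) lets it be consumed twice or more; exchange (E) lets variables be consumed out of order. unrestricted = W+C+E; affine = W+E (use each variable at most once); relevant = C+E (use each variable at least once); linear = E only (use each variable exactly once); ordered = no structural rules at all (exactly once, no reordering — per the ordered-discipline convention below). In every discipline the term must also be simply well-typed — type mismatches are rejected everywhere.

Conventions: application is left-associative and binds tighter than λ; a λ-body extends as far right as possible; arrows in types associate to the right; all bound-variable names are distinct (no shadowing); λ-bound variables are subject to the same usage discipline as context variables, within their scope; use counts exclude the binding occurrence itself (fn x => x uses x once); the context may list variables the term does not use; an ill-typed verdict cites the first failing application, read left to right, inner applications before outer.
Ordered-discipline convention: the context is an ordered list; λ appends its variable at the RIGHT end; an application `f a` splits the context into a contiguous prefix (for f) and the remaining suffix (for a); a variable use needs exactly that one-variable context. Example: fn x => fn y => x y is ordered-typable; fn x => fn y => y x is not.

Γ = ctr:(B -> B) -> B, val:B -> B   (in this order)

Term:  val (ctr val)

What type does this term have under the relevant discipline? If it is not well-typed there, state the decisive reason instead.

term : B
usage: ctr=1; val=2
order of uses: val, ctr, val
typing: the term checks, with type B
all disciplines: ordered ✗, linear ✗, affine ✗, relevant ✓, unrestricted ✓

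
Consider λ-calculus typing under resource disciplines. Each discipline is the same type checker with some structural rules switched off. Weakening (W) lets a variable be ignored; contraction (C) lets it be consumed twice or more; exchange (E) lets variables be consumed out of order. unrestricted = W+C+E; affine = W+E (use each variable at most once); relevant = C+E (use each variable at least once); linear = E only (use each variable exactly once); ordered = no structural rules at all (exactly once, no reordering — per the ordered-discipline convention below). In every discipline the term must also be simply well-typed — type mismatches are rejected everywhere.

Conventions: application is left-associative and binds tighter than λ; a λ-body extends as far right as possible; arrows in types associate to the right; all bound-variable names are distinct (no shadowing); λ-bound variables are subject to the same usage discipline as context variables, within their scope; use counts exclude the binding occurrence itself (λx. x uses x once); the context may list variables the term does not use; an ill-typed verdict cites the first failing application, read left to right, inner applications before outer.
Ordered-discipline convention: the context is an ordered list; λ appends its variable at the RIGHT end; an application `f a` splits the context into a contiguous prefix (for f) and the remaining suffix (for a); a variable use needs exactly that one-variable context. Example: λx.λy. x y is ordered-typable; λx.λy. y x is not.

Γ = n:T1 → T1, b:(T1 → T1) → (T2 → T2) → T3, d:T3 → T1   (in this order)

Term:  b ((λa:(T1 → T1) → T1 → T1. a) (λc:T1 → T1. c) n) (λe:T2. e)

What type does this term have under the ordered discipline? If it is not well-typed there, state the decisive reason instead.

not well-typed under ordered — d never used (weakening)
counts: n: 1; b: 1; d: 0; a (λ-bound): 1; c (λ-bound): 1; e (λ-bound): 1
uses in reading order: b, a, c, n, e
typing: well-typed — term : T3
all disciplines: ordered ✗; linear ✗; affine ✓; relevant ✗; unrestricted ✓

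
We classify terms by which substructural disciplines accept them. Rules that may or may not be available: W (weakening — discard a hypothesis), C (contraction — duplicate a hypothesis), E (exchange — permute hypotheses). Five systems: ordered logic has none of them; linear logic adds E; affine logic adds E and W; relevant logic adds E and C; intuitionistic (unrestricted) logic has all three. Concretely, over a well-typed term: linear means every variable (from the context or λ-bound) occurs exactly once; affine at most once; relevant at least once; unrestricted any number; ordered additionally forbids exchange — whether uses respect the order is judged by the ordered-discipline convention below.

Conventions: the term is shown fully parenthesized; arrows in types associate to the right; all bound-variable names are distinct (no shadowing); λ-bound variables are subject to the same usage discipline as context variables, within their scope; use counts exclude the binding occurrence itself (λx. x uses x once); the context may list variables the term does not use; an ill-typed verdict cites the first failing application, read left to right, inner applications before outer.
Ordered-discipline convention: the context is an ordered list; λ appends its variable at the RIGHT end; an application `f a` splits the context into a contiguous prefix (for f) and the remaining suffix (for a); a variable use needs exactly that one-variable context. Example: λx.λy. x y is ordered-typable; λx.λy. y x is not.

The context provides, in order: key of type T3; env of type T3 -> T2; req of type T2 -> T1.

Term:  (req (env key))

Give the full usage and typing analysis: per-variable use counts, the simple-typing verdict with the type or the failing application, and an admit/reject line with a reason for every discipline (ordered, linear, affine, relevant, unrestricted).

variable uses: key: 1×, env: 1×, req: 1×
use order (left to right): req, env, key
typing: ✓ — T1
ordered: ✗ — needs exchange: uses follow req, env, key
linear: ✓ — exactly-once usage across key, env, req
affine: ✓ — no duplicate uses among key, env, req
relevant: ✓ — key, env, req: all used, weakening unneeded
unrestricted: ✓ — simply typable at T1; W, C, E all held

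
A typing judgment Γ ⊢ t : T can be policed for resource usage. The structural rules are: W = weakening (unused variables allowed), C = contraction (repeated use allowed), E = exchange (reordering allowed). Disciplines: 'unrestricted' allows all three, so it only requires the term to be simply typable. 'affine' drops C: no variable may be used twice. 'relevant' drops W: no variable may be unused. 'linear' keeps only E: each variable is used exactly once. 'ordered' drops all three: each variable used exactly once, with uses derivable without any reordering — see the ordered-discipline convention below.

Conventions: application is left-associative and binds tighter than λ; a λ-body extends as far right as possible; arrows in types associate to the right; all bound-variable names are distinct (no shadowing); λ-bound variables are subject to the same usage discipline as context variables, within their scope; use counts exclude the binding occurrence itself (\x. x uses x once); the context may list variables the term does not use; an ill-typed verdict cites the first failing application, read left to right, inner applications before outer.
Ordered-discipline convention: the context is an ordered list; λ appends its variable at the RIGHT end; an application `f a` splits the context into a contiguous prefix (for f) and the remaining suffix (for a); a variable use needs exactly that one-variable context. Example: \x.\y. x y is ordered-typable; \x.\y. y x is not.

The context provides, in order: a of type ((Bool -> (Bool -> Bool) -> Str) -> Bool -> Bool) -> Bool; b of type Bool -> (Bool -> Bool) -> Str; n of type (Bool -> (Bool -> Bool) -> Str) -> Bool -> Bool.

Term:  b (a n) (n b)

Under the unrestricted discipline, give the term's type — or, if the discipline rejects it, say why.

term : Str
variable uses: a: 1; b: 2; n: 2
left-to-right use order: b, a, n, n, b
typing: well-typed — term : Str
across the five disciplines: ordered ✗; linear ✗; affine ✗; relevant ✓; unrestricted ✓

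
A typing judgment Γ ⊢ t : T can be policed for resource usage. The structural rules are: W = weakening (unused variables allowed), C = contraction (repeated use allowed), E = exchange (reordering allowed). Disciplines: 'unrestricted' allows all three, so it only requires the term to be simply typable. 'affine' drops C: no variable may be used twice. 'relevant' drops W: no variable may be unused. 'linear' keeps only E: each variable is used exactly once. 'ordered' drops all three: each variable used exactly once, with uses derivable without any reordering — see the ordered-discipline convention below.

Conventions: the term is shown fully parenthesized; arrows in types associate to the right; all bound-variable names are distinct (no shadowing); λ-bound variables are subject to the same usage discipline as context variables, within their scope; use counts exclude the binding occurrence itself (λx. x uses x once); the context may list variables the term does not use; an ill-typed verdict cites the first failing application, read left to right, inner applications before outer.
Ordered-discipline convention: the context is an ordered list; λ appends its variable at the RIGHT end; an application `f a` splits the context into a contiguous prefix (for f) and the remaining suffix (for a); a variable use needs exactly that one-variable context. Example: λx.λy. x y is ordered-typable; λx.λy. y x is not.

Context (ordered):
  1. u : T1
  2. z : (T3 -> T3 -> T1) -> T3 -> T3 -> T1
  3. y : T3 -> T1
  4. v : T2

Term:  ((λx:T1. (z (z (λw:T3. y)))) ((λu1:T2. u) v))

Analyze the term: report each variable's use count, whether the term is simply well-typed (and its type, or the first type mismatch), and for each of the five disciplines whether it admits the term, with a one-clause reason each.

variable uses: u: 1×; z: 2×; y: 1×; v: 1×; x (bound): 0×; w (bound): 0×; u1 (bound): 0×
use order (left to right): z, z, y, u, v
typing: well-typed at T3 -> T3 -> T1
ordered: ✗, z ×2 used more than once (contraction); x, w, u1 never used (weakening)
linear: ✗, z ×2 used more than once (contraction); x, w, u1 never used (weakening)
affine: ✗, z ×2 used more than once (contraction)
relevant: ✗, x, w, u1 never used (weakening)
unrestricted: ✓, typability at T3 -> T3 -> T1 is all that's needed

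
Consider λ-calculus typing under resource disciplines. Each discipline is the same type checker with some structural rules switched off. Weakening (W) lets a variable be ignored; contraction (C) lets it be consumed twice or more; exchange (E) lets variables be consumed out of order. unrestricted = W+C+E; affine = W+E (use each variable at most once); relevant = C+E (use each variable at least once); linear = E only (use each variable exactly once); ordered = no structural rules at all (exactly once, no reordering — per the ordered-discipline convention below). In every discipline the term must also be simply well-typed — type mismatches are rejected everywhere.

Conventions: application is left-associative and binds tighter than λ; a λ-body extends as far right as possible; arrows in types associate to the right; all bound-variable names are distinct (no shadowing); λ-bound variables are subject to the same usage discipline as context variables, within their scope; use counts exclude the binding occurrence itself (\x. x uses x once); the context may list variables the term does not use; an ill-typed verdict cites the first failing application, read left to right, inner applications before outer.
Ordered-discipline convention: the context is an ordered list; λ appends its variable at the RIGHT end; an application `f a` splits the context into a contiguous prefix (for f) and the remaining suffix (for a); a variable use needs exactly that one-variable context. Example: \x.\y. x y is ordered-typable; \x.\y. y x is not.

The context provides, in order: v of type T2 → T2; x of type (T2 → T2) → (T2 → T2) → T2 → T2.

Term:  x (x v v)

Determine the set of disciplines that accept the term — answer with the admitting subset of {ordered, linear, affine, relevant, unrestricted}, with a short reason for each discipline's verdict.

admitted in: relevant, unrestricted
counts: v ×2, x ×2
uses in reading order: x, x, v, v
typing: the term checks, with type (T2 → T2) → T2 → T2
ordered ✗ (repeated use of v ×2, x ×2)
linear ✗ (repeated use of v ×2, x ×2)
affine ✗ (repeated use of v ×2, x ×2)
relevant ✓ (at least one use each (v, x))
unrestricted ✓ (typability at (T2 → T2) → T2 → T2 is all that's needed)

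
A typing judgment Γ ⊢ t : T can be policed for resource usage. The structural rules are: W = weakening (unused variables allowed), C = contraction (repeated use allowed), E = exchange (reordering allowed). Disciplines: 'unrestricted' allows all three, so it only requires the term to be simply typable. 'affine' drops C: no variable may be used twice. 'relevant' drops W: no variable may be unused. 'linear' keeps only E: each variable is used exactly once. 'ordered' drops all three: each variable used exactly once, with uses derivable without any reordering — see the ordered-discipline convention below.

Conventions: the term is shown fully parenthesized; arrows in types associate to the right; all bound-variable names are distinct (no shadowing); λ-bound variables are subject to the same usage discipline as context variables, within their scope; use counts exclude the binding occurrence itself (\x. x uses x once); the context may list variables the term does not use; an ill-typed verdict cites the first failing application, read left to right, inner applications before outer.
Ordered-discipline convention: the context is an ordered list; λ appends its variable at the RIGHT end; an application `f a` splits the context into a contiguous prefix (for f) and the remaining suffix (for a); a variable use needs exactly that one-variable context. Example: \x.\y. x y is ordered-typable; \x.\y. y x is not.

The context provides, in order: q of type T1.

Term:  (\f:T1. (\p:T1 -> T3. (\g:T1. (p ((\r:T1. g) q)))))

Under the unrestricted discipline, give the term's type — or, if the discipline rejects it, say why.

term : T1 -> (T1 -> T3) -> T1 -> T3
usage: q: 1; f [bound]: 0; p [bound]: 1; g [bound]: 1; r [bound]: 0
order of uses: p, g, q
typing: ✓ — T1 -> (T1 -> T3) -> T1 -> T3
all disciplines: ordered ✗, linear ✗, affine ✓, relevant ✗, unrestricted ✓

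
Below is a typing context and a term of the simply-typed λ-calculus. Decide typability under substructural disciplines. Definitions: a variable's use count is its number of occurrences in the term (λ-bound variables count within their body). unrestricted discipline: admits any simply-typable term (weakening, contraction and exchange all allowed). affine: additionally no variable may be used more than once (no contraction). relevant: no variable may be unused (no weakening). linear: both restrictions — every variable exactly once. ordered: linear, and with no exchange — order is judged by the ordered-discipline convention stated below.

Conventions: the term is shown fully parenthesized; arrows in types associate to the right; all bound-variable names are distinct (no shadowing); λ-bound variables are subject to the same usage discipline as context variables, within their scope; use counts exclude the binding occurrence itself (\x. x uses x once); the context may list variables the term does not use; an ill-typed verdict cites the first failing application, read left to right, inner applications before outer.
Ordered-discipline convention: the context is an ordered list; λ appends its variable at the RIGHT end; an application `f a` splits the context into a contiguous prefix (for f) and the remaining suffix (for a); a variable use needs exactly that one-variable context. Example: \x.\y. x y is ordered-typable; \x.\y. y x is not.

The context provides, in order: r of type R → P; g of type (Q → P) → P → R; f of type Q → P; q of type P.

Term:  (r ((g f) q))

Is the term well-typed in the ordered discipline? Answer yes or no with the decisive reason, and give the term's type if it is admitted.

yes — one use each (r, g, f, q); ordered split holds; term : P
use counts: r: 1×; g: 1×; f: 1×; q: 1×
uses in reading order: r, g, f, q
typing: well-typed — term : P
all disciplines: ordered ✓; linear ✓; affine ✓; relevant ✓; unrestricted ✓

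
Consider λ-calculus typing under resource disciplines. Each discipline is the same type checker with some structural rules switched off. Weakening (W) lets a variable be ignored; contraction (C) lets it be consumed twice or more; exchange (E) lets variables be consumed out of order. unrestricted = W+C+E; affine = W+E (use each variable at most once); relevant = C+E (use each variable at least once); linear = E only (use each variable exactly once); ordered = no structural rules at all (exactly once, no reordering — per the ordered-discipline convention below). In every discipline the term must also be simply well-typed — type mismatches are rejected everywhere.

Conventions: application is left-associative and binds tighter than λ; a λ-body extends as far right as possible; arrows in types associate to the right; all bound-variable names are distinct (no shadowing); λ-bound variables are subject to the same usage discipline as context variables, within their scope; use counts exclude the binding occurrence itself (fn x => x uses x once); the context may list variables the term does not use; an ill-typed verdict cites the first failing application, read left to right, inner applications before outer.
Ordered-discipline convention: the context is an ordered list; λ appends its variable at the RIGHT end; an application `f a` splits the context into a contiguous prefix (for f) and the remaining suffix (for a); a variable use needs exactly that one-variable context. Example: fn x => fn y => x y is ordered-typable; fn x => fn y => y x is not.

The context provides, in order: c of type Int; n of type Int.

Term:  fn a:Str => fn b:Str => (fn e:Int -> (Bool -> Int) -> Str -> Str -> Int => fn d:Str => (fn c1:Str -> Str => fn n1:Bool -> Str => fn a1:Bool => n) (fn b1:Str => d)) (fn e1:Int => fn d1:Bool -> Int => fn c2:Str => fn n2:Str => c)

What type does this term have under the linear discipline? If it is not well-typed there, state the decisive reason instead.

not well-typed under linear — a, b, e, c1, n1, a1, b1, e1, d1, c2, n2 never used (weakening)
variable uses: c: 1, n: 1, a (bound): 0, b (bound): 0, e (bound): 0, d (bound): 1, c1 (bound): 0, n1 (bound): 0, a1 (bound): 0, b1 (bound): 0, e1 (bound): 0, d1 (bound): 0, c2 (bound): 0, n2 (bound): 0
order of uses: n, d, c
typing: well-typed — term : Str -> Str -> Str -> (Bool -> Str) -> Bool -> Int
across the five disciplines: ordered ✗; linear ✗; affine ✓; relevant ✗; unrestricted ✓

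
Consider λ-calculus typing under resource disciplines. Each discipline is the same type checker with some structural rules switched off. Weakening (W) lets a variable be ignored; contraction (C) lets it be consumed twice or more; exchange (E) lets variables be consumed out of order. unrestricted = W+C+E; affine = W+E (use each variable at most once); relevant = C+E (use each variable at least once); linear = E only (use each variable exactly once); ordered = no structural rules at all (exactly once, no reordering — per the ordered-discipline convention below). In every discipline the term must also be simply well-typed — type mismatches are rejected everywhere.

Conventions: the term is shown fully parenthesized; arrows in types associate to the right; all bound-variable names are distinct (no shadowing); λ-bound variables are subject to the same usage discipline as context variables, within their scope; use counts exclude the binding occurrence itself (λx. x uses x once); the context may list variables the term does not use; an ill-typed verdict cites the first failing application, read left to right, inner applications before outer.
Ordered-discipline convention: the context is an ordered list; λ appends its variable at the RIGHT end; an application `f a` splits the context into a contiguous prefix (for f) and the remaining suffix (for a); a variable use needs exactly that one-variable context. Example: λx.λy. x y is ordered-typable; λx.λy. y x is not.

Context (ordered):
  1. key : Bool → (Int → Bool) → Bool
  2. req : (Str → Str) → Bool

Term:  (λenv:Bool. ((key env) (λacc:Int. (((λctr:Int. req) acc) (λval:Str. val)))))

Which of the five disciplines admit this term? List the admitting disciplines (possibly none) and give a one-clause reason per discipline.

admitted by: affine, unrestricted
counts: key: 1×, req: 1×, env (λ-bound): 1×, acc (λ-bound): 1×, ctr (λ-bound): 0×, val (λ-bound): 1×
order of uses: key, env, req, acc, val
typing: the term checks, with type Bool → Bool
ordered ✗ (needs weakening: ctr unused)
linear ✗ (needs weakening: ctr unused)
affine ✓ (at most one use each (key, req, env, acc, ctr, val))
relevant ✗ (needs weakening: ctr unused)
unrestricted ✓ (simply typable at Bool → Bool; W, C, E all held)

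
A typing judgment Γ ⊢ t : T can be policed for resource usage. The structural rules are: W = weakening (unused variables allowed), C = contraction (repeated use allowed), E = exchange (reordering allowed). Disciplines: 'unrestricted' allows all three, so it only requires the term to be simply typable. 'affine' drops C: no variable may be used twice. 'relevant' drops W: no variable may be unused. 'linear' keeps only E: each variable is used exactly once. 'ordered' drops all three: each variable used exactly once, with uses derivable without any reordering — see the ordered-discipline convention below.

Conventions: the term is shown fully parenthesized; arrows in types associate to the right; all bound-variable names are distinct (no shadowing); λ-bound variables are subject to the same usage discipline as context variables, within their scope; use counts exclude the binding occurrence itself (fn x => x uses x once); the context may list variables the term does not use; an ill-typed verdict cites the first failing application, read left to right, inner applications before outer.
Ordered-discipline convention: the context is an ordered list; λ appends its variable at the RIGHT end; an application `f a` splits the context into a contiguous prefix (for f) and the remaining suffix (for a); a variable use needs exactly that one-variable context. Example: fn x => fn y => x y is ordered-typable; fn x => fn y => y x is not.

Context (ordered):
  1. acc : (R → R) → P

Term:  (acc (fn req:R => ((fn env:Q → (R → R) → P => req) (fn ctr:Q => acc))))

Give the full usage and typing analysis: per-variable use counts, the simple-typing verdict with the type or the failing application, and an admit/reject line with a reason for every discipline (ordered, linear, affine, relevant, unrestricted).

variable uses: acc ×2; req [bound] ×1; env [bound] ×0; ctr [bound] ×0
use order (left to right): acc, req, acc
typing: the term checks, with type P
ordered: ✗, needs contraction — acc ×2; env, ctr never used (weakening)
linear: ✗, needs contraction — acc ×2; env, ctr never used (weakening)
affine: ✗, needs contraction — acc ×2
relevant: ✗, env, ctr never used (weakening)
unrestricted: ✓, type-checks (P) and nothing is barred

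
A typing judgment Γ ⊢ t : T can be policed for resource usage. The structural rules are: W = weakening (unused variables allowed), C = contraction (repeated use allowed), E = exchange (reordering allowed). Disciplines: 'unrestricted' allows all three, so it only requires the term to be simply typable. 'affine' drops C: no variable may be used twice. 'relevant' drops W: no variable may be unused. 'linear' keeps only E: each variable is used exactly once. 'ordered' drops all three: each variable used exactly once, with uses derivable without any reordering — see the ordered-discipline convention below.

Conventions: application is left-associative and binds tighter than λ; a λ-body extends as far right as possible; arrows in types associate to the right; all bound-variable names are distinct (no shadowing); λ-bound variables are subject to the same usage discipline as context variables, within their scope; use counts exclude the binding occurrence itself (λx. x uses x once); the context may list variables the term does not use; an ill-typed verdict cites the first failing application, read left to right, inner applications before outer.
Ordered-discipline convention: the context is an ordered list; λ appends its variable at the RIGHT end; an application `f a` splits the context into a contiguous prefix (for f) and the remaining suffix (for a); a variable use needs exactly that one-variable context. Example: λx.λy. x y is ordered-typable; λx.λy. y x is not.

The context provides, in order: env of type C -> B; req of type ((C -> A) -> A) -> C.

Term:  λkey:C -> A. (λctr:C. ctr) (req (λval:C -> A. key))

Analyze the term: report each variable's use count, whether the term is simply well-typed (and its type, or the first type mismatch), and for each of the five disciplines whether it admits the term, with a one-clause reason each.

usage: env ×0, req ×1, key [bound] ×1, ctr [bound] ×1, val [bound] ×0
left-to-right use order: ctr, req, key
typing: ill-typed: an application expects (C -> A) -> A but receives (C -> A) -> C -> A
ordered ✗ (not simply typable)
linear ✗ (fails simple typing)
affine ✗ (a type mismatch blocks all five)
relevant ✗ (the type mismatch rejects it)
unrestricted ✗ (not simply typable)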